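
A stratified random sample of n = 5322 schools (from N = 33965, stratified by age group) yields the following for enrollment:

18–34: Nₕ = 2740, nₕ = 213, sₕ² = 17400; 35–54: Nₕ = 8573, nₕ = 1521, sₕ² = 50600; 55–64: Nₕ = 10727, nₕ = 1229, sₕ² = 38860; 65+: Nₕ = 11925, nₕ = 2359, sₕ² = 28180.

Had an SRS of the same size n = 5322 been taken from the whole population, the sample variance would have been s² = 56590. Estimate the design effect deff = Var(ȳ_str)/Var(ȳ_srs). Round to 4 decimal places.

0.6923

Var(ȳ_str) = Σ Wₕ²(1−fₕ)sₕ²/nₕ with Wₕ = Nₕ/33965:
  18–34: (2740/33965)²·(1−213/2740)·17400/213 = 0.49030036
  35–54: (8573/33965)²·(1−1521/8573)·50600/1521 = 1.7434247
  55–64: (10727/33965)²·(1−1229/10727)·38860/1229 = 2.7925318
  65+: (11925/33965)²·(1−2359/11925)·28180/2359 = 1.1812412
  → Var(ȳ_str) = 6.2074981.
Var(ȳ_srs) = (1 − 5322/33965)·56590/5322 = 8.9670937.
deff = 6.2074981 / 8.9670937 = 0.6923.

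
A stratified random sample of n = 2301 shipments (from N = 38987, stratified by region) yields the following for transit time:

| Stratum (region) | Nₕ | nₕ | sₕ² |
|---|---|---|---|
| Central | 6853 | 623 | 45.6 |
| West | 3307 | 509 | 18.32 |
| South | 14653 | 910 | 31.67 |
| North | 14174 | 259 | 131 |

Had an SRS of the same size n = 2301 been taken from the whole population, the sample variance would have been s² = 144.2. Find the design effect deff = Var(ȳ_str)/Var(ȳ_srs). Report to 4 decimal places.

Var(ȳ_str) = Σ Wₕ²(1−fₕ)sₕ²/nₕ with Wₕ = Nₕ/38987:
  Central: (6853/38987)²·(1−623/6853)·45.6/623 = 0.0020559187
  West: (3307/38987)²·(1−509/3307)·18.32/509 = 2.1910382 × 10^-4
  South: (14653/38987)²·(1−910/14653)·31.67/910 = 0.0046107878
  North: (14174/38987)²·(1−259/14174)·131/259 = 0.065630775
  → Var(ȳ_str) = 0.072516585.
Var(ȳ_srs) = (1 − 2301/38987)·144.2/2301 = 0.058969736.
deff = 0.072516585 / 0.058969736 = 1.2297.

1.2297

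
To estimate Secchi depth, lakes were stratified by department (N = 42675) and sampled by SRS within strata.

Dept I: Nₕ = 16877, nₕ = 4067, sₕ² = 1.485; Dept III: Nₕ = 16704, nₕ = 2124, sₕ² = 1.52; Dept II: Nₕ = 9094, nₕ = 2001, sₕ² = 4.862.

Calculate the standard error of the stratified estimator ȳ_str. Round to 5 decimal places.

0.01500

Var(ȳ_str) = Σₕ Wₕ²(1 − fₕ)sₕ²/nₕ with Wₕ = Nₕ/N, N = 42675.
Dept I: Wₕ = 0.39547745; term = 0.39547745²·(1 − 0.24097885)·1.485/4067 = 4.3346057 × 10^-5.
Dept III: Wₕ = 0.39142355; term = 0.39142355²·(1 − 0.12715517)·1.52/2124 = 9.5701781 × 10^-5.
Dept II: Wₕ = 0.21309900; term = 0.21309900²·(1 − 0.22003519)·4.862/2001 = 8.6060867 × 10^-5.
Sum = 2.2510871 × 10^-4.
SE = √(2.2510871 × 10^-4) = 0.01500.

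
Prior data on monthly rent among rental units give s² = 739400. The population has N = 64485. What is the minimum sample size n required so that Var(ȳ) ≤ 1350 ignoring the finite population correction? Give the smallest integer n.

Without fpc, n₀ = s²/D = 739400/1350 = 547.7037.
Rounding up, n = 548.

548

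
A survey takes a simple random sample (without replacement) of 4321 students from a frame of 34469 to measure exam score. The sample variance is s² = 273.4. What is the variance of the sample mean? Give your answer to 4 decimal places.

0.0553

Under SRS without replacement, Var(ȳ) = (1 − f)·s²/n with f = n/N = 4321/34469 = 0.12535902.
Var(ȳ) = (1 − 0.12535902)·273.4/4321 = 0.87464098·0.063272391 = 0.055340626.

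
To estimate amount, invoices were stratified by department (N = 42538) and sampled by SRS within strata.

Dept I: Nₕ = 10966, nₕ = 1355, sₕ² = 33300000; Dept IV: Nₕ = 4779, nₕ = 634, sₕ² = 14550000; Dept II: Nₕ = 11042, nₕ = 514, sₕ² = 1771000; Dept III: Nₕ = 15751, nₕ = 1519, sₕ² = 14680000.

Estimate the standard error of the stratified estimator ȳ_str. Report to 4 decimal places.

Var(ȳ_str) = Σₕ Wₕ²(1 − fₕ)sₕ²/nₕ with Wₕ = Nₕ/N, N = 42538.
Dept I: Wₕ = 0.25779303; term = 0.25779303²·(1 − 0.12356374)·33300000/1355 = 1431.4218.
Dept IV: Wₕ = 0.11234661; term = 0.11234661²·(1 − 0.13266374)·14550000/634 = 251.23559.
Dept II: Wₕ = 0.25957967; term = 0.25957967²·(1 − 0.04654954)·1771000/514 = 221.35785.
Dept III: Wₕ = 0.37028069; term = 0.37028069²·(1 − 0.09643832)·14680000/1519 = 1197.2593.
Sum = 3101.2745.
SE = √(3101.2745) = 55.6891.

55.6891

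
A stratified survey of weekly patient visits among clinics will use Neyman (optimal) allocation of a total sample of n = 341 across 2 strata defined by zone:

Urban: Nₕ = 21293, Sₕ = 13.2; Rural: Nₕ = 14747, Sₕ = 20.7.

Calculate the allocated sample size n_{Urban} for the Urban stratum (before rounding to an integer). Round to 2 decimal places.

163.46

Neyman allocation: nₕ = n·NₕSₕ / Σⱼ NⱼSⱼ.
Σ NⱼSⱼ = 21293·13.2 + 14747·20.7 = 586330.5.
n_{Urban} = 341·21293·13.2 / 586330.5 = 163.46.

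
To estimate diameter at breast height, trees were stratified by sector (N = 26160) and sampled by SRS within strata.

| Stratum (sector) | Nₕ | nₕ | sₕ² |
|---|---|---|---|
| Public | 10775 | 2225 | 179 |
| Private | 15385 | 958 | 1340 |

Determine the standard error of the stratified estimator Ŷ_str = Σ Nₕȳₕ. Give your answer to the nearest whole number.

Var(Ŷ_str) = Σₕ Nₕ²(1 − fₕ)sₕ²/nₕ.
Public: 10775²·(1 − 2225/10775)·179/2225 = 7.4115051 × 10^6.
Private: 15385²·(1 − 958/15385)·1340/958 = 3.1046512 × 10^8.
Sum = 3.1787663 × 10^8.
SE = √(3.1787663 × 10^8) = 17829.

17829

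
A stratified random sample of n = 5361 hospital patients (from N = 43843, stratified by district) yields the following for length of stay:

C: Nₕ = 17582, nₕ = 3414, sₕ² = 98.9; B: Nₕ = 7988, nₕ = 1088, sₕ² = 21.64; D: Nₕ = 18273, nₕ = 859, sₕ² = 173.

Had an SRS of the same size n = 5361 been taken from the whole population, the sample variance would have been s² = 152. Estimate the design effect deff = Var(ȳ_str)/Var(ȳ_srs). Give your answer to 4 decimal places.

1.5135

Var(ȳ_str) = Σ Wₕ²(1−fₕ)sₕ²/nₕ with Wₕ = Nₕ/43843:
  C: (17582/43843)²·(1−3414/17582)·98.9/3414 = 0.003754128
  B: (7988/43843)²·(1−1088/7988)·21.64/1088 = 5.7031525 × 10^-4
  D: (18273/43843)²·(1−859/18273)·173/859 = 0.033339632
  → Var(ȳ_str) = 0.037664075.
Var(ȳ_srs) = (1 − 5361/43843)·152/5361 = 0.024886003.
deff = 0.037664075 / 0.024886003 = 1.5135.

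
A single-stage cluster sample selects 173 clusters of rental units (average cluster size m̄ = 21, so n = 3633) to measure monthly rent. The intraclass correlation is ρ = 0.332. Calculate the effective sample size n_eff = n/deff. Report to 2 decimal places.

475.52

deff = 1 + (21 − 1)·0.332 = 1 + 6.64 = 7.64.
n_eff = 3633 / 7.64 = 475.52.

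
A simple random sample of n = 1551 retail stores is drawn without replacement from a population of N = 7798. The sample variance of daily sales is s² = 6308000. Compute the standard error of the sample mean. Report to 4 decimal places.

57.0800

Under SRS without replacement, Var(ȳ) = (1 − f)·s²/n with f = n/N = 1551/7798 = 0.19889715.
Var(ȳ) = (1 − 0.19889715)·6308000/1551 = 0.80110285·4067.0535 = 3258.1281.
SE(ȳ) = √(3258.1281) = 57.0800.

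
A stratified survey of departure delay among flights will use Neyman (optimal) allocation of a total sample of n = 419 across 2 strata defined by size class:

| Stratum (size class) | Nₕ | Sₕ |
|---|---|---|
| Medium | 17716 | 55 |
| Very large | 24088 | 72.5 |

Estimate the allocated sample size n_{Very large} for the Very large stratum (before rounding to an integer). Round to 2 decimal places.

268.94

Neyman allocation: nₕ = n·NₕSₕ / Σⱼ NⱼSⱼ.
Σ NⱼSⱼ = 17716·55 + 24088·72.5 = 2.72076 × 10^6.
n_{Very large} = 419·24088·72.5 / (2.72076 × 10^6) = 268.94.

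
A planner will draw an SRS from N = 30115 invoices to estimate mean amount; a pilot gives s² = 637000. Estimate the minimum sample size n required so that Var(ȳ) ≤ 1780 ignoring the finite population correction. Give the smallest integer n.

358

Without fpc, n₀ = s²/D = 637000/1780 = 357.8652.
Rounding up, n = 358.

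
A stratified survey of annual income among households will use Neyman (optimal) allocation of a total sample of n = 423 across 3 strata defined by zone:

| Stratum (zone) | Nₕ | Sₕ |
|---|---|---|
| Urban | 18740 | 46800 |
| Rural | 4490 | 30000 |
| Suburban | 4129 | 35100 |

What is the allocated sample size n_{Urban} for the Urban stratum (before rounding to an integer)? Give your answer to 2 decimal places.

Neyman allocation: nₕ = n·NₕSₕ / Σⱼ NⱼSⱼ.
Σ NⱼSⱼ = 18740·46800 + 4490·30000 + 4129·35100 = 1.1566599 × 10^9.
n_{Urban} = 423·18740·46800 / (1.1566599 × 10^9) = 320.74.

320.74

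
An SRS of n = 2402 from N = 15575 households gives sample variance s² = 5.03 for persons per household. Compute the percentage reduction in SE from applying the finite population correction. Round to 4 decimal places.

f = n/N = 2402/15575 = 0.15422151.
SE_no-fpc = √(s²/n) = 0.045761209; SE_fpc = √((1−f)s²/n) = 0.042084852.
Ratio = √(1−f) = 0.91966216. Reduction = 100·(1 − 0.91966216) = 8.0338%.

8.0338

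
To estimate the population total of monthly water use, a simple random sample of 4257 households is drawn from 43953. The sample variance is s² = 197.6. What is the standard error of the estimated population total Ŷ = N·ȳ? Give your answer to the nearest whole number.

8999

Var(Ŷ) = N²·Var(ȳ) = N²·(1 − n/N)·s²/n.
f = 4257/43953 = 0.09685346; Var(ȳ) = 0.90314654·197.6/4257 = 0.041921954.
Var(Ŷ) = 43953² · 0.041921954 = 8.0987606 × 10^7.
SE(Ŷ) = √(8.0987606 × 10^7) = 8999.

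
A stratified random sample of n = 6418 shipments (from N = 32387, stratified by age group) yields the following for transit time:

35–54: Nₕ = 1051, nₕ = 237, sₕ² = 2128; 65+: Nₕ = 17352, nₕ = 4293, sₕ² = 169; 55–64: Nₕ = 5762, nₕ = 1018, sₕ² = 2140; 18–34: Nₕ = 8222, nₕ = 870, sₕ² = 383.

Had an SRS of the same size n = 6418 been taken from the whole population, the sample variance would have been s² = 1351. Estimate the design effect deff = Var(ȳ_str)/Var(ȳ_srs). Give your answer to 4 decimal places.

0.5686

Var(ȳ_str) = Σ Wₕ²(1−fₕ)sₕ²/nₕ with Wₕ = Nₕ/32387:
  35–54: (1051/32387)²·(1−237/1051)·2128/237 = 0.0073233359
  65+: (17352/32387)²·(1−4293/17352)·169/4293 = 0.008504403
  55–64: (5762/32387)²·(1−1018/5762)·2140/1018 = 0.054782581
  18–34: (8222/32387)²·(1−870/8222)·383/870 = 0.025370034
  → Var(ȳ_str) = 0.095980354.
Var(ȳ_srs) = (1 − 6418/32387)·1351/6418 = 0.16878745.
deff = 0.095980354 / 0.16878745 = 0.5686.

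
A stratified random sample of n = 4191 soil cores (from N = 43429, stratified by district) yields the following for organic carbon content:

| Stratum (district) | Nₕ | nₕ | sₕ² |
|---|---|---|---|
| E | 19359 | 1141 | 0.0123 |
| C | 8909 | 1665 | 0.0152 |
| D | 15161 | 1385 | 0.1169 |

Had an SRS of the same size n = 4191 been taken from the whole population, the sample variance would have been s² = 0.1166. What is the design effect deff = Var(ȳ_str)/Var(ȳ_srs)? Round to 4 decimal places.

Var(ȳ_str) = Σ Wₕ²(1−fₕ)sₕ²/nₕ with Wₕ = Nₕ/43429:
  E: (19359/43429)²·(1−1141/19359)·0.0123/1141 = 2.0157814 × 10^-6
  C: (8909/43429)²·(1−1665/8909)·0.0152/1665 = 3.1237559 × 10^-7
  D: (15161/43429)²·(1−1385/15161)·0.1169/1385 = 9.3466517 × 10^-6
  → Var(ȳ_str) = 1.1674809 × 10^-5.
Var(ȳ_srs) = (1 − 4191/43429)·0.1166/4191 = 2.513668 × 10^-5.
deff = (1.1674809 × 10^-5) / (2.513668 × 10^-5) = 0.4645.

0.4645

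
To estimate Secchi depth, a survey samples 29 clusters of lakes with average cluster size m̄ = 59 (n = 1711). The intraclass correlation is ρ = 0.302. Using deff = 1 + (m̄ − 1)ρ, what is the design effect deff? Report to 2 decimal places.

18.52

deff = 1 + (59 − 1)·0.302 = 1 + 17.516 = 18.516.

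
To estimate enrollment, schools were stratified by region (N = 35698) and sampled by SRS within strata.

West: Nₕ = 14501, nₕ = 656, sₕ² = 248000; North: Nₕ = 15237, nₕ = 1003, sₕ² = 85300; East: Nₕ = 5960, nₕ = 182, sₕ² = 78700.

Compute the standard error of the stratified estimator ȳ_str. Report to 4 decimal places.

Var(ȳ_str) = Σₕ Wₕ²(1 − fₕ)sₕ²/nₕ with Wₕ = Nₕ/N, N = 35698.
West: Wₕ = 0.40621323; term = 0.40621323²·(1 − 0.04523826)·248000/656 = 59.559492.
North: Wₕ = 0.42683063; term = 0.42683063²·(1 − 0.06582661)·85300/1003 = 14.47394.
East: Wₕ = 0.16695613; term = 0.16695613²·(1 − 0.03053691)·78700/182 = 11.685287.
Sum = 85.718719.
SE = √(85.718719) = 9.2584.

9.2584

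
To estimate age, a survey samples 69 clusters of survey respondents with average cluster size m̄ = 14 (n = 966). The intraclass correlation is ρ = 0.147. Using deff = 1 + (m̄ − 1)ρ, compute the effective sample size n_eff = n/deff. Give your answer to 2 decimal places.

331.84

deff = 1 + (14 − 1)·0.147 = 1 + 1.911 = 2.911.
n_eff = 966 / 2.911 = 331.84.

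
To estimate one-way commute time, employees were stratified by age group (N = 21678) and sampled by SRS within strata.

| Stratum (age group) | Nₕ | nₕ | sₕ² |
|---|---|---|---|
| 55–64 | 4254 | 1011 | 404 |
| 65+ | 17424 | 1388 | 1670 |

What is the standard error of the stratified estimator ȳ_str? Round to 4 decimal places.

Var(ȳ_str) = Σₕ Wₕ²(1 − fₕ)sₕ²/nₕ with Wₕ = Nₕ/N, N = 21678.
55–64: Wₕ = 0.19623582; term = 0.19623582²·(1 − 0.23765867)·404/1011 = 0.011731032.
65+: Wₕ = 0.80376418; term = 0.80376418²·(1 − 0.07966024)·1670/1388 = 0.71537291.
Sum = 0.72710394.
SE = √(0.72710394) = 0.8527.

0.8527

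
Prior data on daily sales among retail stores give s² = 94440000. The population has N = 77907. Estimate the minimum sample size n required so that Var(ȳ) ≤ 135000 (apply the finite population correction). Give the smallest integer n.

Without fpc, n₀ = s²/D = 94440000/135000 = 699.5556.
With fpc, (1 − n/N)·s²/n ≤ D requires n ≥ n₀/(1 + n₀/N) = 699.5556/(1 + 699.5556/77907) = 693.3299.
Rounding up, n = 694.

694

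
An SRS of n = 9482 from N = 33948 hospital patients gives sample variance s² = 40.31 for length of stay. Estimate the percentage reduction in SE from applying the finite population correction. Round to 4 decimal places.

f = n/N = 9482/33948 = 0.27930953.
SE_no-fpc = √(s²/n) = 0.065201325; SE_fpc = √((1−f)s²/n) = 0.055351681.
Ratio = √(1−f) = 0.84893490. Reduction = 100·(1 − 0.84893490) = 15.1065%.

15.1065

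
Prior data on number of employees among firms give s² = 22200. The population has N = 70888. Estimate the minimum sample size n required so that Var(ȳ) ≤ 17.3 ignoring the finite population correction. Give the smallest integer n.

1284

Without fpc, n₀ = s²/D = 22200/17.3 = 1283.2370.
Rounding up, n = 1284.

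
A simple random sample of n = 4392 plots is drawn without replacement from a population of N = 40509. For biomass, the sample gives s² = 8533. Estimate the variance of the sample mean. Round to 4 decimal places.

1.7322

Under SRS without replacement, Var(ȳ) = (1 − f)·s²/n with f = n/N = 4392/40509 = 0.10842035.
Var(ȳ) = (1 − 0.10842035)·8533/4392 = 0.89157965·1.9428506 = 1.7322061.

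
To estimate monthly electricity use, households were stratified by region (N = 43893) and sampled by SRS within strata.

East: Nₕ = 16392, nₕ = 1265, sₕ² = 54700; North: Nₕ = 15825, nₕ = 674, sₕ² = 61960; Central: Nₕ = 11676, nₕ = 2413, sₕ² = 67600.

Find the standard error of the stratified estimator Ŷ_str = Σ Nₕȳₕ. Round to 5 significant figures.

189190

Var(Ŷ_str) = Σₕ Nₕ²(1 − fₕ)sₕ²/nₕ.
East: 16392²·(1 − 1265/16392)·54700/1265 = 1.0722142 × 10^10.
North: 15825²·(1 − 674/15825)·61960/674 = 2.2041266 × 10^10.
Central: 11676²·(1 − 2413/11676)·67600/2413 = 3.0299476 × 10^9.
Sum = 3.5793356 × 10^10.
SE = √(3.5793356 × 10^10) = 189190.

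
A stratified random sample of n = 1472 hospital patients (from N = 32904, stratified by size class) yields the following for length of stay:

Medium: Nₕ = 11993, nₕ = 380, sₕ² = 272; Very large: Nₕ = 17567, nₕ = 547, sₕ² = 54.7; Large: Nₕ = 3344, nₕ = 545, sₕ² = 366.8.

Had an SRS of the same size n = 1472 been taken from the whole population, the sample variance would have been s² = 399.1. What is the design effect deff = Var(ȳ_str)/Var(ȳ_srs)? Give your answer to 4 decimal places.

0.4846

Var(ȳ_str) = Σ Wₕ²(1−fₕ)sₕ²/nₕ with Wₕ = Nₕ/32904:
  Medium: (11993/32904)²·(1−380/11993)·272/380 = 0.092078911
  Very large: (17567/32904)²·(1−547/17567)·54.7/547 = 0.027615936
  Large: (3344/32904)²·(1−545/3344)·366.8/545 = 0.0058184137
  → Var(ȳ_str) = 0.12551326.
Var(ȳ_srs) = (1 − 1472/32904)·399.1/1472 = 0.25899849.
deff = 0.12551326 / 0.25899849 = 0.4846.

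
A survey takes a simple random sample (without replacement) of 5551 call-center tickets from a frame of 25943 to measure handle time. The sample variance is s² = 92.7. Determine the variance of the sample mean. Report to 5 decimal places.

Under SRS without replacement, Var(ȳ) = (1 − f)·s²/n with f = n/N = 5551/25943 = 0.21396909.
Var(ȳ) = (1 − 0.21396909)·92.7/5551 = 0.78603091·0.016699694 = 0.013126476.

0.01313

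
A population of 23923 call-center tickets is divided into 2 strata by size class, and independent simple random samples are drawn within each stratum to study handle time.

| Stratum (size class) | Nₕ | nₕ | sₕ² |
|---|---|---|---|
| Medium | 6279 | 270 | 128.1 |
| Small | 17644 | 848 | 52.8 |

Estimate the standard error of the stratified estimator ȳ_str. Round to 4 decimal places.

0.2520

Var(ȳ_str) = Σₕ Wₕ²(1 − fₕ)sₕ²/nₕ with Wₕ = Nₕ/N, N = 23923.
Medium: Wₕ = 0.26246708; term = 0.26246708²·(1 − 0.04300048)·128.1/270 = 0.031278562.
Small: Wₕ = 0.73753292; term = 0.73753292²·(1 − 0.04806166)·52.8/848 = 0.032241089.
Sum = 0.063519651.
SE = √(0.063519651) = 0.2520.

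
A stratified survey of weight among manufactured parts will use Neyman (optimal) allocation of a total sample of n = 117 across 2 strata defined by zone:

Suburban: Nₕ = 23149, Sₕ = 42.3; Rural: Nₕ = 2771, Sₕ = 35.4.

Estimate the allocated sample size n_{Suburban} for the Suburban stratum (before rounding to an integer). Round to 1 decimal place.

106.3

Neyman allocation: nₕ = n·NₕSₕ / Σⱼ NⱼSⱼ.
Σ NⱼSⱼ = 23149·42.3 + 2771·35.4 = 1.0772961 × 10^6.
n_{Suburban} = 117·23149·42.3 / (1.0772961 × 10^6) = 106.3.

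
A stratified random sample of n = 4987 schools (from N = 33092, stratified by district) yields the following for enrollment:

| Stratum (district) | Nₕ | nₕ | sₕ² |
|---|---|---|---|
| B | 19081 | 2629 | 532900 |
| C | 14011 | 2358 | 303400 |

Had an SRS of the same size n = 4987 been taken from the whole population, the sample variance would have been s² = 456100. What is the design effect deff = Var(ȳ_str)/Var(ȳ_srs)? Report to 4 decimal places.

Var(ȳ_str) = Σ Wₕ²(1−fₕ)sₕ²/nₕ with Wₕ = Nₕ/33092:
  B: (19081/33092)²·(1−2629/19081)·532900/2629 = 58.107064
  C: (14011/33092)²·(1−2358/14011)·303400/2358 = 19.183711
  → Var(ȳ_str) = 77.290775.
Var(ȳ_srs) = (1 − 4987/33092)·456100/4987 = 77.675003.
deff = 77.290775 / 77.675003 = 0.9951.

0.9951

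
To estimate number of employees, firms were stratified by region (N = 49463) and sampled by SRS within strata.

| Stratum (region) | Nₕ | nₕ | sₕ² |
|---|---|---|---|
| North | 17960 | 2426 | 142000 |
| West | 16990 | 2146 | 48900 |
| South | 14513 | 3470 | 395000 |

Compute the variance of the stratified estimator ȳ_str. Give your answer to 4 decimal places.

16.4803

Var(ȳ_str) = Σₕ Wₕ²(1 − fₕ)sₕ²/nₕ with Wₕ = Nₕ/N, N = 49463.
North: Wₕ = 0.36309969; term = 0.36309969²·(1 − 0.13507795)·142000/2426 = 6.6746158.
West: Wₕ = 0.34348907; term = 0.34348907²·(1 − 0.12630959)·48900/2146 = 2.3488894.
South: Wₕ = 0.29341124; term = 0.29341124²·(1 − 0.23909598)·395000/3470 = 7.456774.
Sum = 16.480279.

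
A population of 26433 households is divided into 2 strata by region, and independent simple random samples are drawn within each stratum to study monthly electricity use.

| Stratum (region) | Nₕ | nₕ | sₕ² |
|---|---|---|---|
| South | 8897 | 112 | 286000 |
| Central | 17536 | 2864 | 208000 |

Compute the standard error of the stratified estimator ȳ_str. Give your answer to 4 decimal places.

17.6748

Var(ȳ_str) = Σₕ Wₕ²(1 − fₕ)sₕ²/nₕ with Wₕ = Nₕ/N, N = 26433.
South: Wₕ = 0.33658684; term = 0.33658684²·(1 − 0.01258851)·286000/112 = 285.6541.
Central: Wₕ = 0.66341316; term = 0.66341316²·(1 − 0.16332117)·208000/2864 = 26.74344.
Sum = 312.39754.
SE = √(312.39754) = 17.6748.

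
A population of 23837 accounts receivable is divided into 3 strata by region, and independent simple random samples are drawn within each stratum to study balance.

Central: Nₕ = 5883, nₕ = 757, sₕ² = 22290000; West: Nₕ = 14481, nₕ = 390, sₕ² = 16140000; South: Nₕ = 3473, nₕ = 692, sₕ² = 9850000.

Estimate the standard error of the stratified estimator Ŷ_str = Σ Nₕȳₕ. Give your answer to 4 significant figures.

Var(Ŷ_str) = Σₕ Nₕ²(1 − fₕ)sₕ²/nₕ.
Central: 5883²·(1 − 757/5883)·22290000/757 = 8.8795639 × 10^11.
West: 14481²·(1 − 390/14481)·16140000/390 = 8.4446041 × 10^12.
South: 3473²·(1 − 692/3473)·9850000/692 = 1.3747886 × 10^11.
Sum = 9.4700394 × 10^12.
SE = √(9.4700394 × 10^12) = 3.077 × 10^6.

3.077 × 10^6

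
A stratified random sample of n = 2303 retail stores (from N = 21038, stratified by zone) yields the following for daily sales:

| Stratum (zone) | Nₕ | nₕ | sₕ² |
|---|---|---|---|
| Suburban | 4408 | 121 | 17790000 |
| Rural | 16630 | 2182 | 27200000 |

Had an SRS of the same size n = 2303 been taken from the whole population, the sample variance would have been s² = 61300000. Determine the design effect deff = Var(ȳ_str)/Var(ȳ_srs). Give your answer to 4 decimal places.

Var(ȳ_str) = Σ Wₕ²(1−fₕ)sₕ²/nₕ with Wₕ = Nₕ/21038:
  Suburban: (4408/21038)²·(1−121/4408)·17790000/121 = 6277.3558
  Rural: (16630/21038)²·(1−2182/16630)·27200000/2182 = 6767.1412
  → Var(ȳ_str) = 13044.497.
Var(ȳ_srs) = (1 − 2303/21038)·61300000/2303 = 23703.68.
deff = 13044.497 / 23703.68 = 0.5503.

0.5503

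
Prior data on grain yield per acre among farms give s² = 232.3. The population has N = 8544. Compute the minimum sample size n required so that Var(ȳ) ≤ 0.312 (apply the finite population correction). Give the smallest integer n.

Without fpc, n₀ = s²/D = 232.3/0.312 = 744.5513.
With fpc, (1 − n/N)·s²/n ≤ D requires n ≥ n₀/(1 + n₀/N) = 744.5513/(1 + 744.5513/8544) = 684.8696.
Rounding up, n = 685.

685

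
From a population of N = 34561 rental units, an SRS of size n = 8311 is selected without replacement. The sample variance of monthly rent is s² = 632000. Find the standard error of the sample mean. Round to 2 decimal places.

Under SRS without replacement, Var(ȳ) = (1 − f)·s²/n with f = n/N = 8311/34561 = 0.24047337.
Var(ȳ) = (1 − 0.24047337)·632000/8311 = 0.75952663·76.043797 = 57.757289.
SE(ȳ) = √(57.757289) = 7.60.

7.60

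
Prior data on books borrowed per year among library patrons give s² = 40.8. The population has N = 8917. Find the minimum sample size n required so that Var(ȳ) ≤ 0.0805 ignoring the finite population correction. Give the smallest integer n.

Without fpc, n₀ = s²/D = 40.8/0.0805 = 506.8323.
Rounding up, n = 507.

507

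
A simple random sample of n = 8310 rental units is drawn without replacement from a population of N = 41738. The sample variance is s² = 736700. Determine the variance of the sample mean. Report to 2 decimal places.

Under SRS without replacement, Var(ȳ) = (1 − f)·s²/n with f = n/N = 8310/41738 = 0.19909914.
Var(ȳ) = (1 − 0.19909914)·736700/8310 = 0.80090086·88.652226 = 71.001644.

71.00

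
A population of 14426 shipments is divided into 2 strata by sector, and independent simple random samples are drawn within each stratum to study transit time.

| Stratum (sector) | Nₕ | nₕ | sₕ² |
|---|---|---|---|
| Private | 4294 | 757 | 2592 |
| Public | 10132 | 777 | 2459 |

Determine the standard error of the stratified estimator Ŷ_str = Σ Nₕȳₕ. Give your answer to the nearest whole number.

18761

Var(Ŷ_str) = Σₕ Nₕ²(1 − fₕ)sₕ²/nₕ.
Private: 4294²·(1 − 757/4294)·2592/757 = 5.2003936 × 10^7.
Public: 10132²·(1 − 777/10132)·2459/777 = 2.9996907 × 10^8.
Sum = 3.5197301 × 10^8.
SE = √(3.5197301 × 10^8) = 18761.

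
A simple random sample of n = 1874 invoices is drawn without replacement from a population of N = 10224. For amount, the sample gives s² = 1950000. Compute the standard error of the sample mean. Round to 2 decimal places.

29.15

Under SRS without replacement, Var(ȳ) = (1 − f)·s²/n with f = n/N = 1874/10224 = 0.18329421.
Var(ȳ) = (1 − 0.18329421)·1950000/1874 = 0.81670579·1040.555 = 849.82726.
SE(ȳ) = √(849.82726) = 29.15.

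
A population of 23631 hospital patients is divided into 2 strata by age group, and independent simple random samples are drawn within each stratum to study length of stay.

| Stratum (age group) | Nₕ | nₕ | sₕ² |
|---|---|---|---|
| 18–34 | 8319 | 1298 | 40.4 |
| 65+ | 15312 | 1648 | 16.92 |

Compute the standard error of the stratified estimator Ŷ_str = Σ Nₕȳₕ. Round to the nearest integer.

1991

Var(Ŷ_str) = Σₕ Nₕ²(1 − fₕ)sₕ²/nₕ.
18–34: 8319²·(1 − 1298/8319)·40.4/1298 = 1.8179284 × 10^6.
65+: 15312²·(1 − 1648/15312)·16.92/1648 = 2.1480922 × 10^6.
Sum = 3.9660206 × 10^6.
SE = √(3.9660206 × 10^6) = 1991.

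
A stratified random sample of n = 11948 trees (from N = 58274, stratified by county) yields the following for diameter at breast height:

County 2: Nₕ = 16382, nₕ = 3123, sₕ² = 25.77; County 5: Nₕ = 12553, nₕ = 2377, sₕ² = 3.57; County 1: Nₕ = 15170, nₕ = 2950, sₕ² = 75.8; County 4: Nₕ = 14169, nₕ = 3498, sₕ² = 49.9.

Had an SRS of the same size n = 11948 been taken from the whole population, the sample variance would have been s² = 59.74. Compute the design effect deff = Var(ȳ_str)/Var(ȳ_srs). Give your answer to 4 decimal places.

Var(ȳ_str) = Σ Wₕ²(1−fₕ)sₕ²/nₕ with Wₕ = Nₕ/58274:
  County 2: (16382/58274)²·(1−3123/16382)·25.77/3123 = 5.2780131 × 10^-4
  County 5: (12553/58274)²·(1−2377/12553)·3.57/2377 = 5.6495519 × 10^-5
  County 1: (15170/58274)²·(1−2950/15170)·75.8/2950 = 0.0014026662
  County 4: (14169/58274)²·(1−3498/14169)·49.9/3498 = 6.3514868 × 10^-4
  → Var(ȳ_str) = 0.0026221117.
Var(ȳ_srs) = (1 − 11948/58274)·59.74/11948 = 0.003974843.
deff = 0.0026221117 / 0.003974843 = 0.6597.

0.6597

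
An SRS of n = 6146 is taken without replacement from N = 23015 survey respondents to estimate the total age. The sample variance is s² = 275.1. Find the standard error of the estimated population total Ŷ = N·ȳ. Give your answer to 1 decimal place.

Var(Ŷ) = N²·Var(ȳ) = N²·(1 − n/N)·s²/n.
f = 6146/23015 = 0.26704323; Var(ȳ) = 0.73295677·275.1/6146 = 0.032807746.
Var(Ŷ) = 23015² · 0.032807746 = 1.7377942 × 10^7.
SE(Ŷ) = √(1.7377942 × 10^7) = 4168.7.

4168.7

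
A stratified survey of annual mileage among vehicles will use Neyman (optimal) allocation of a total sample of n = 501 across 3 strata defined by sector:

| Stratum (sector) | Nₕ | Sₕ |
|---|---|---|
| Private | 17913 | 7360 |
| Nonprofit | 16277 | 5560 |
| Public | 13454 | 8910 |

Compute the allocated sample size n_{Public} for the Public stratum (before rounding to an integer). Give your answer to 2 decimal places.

Neyman allocation: nₕ = n·NₕSₕ / Σⱼ NⱼSⱼ.
Σ NⱼSⱼ = 17913·7360 + 16277·5560 + 13454·8910 = 3.4221494 × 10^8.
n_{Public} = 501·13454·8910 / (3.4221494 × 10^8) = 175.50.

175.50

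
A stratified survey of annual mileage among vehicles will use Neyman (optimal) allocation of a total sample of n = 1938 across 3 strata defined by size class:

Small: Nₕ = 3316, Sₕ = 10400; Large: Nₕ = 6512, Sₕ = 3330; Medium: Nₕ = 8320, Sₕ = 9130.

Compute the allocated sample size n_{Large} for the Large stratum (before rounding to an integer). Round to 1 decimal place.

Neyman allocation: nₕ = n·NₕSₕ / Σⱼ NⱼSⱼ.
Σ NⱼSⱼ = 3316·10400 + 6512·3330 + 8320·9130 = 1.3213296 × 10^8.
n_{Large} = 1938·6512·3330 / (1.3213296 × 10^8) = 318.1.

318.1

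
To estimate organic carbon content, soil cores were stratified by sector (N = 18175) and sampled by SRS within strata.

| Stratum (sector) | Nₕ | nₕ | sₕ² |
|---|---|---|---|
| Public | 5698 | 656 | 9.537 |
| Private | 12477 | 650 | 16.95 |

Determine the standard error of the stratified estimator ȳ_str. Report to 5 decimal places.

0.11364

Var(ȳ_str) = Σₕ Wₕ²(1 − fₕ)sₕ²/nₕ with Wₕ = Nₕ/N, N = 18175.
Public: Wₕ = 0.31350757; term = 0.31350757²·(1 − 0.11512812)·9.537/656 = 0.0012643997.
Private: Wₕ = 0.68649243; term = 0.68649243²·(1 − 0.05209586)·16.95/650 = 0.011649097.
Sum = 0.012913497.
SE = √(0.012913497) = 0.11364.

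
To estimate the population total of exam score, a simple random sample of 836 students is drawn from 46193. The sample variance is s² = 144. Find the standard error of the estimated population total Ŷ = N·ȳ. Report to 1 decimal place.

18997.1

Var(Ŷ) = N²·Var(ȳ) = N²·(1 − n/N)·s²/n.
f = 836/46193 = 0.01809798; Var(ȳ) = 0.98190202·144/836 = 0.16913145.
Var(Ŷ) = 46193² · 0.16913145 = 3.6089155 × 10^8.
SE(Ŷ) = √(3.6089155 × 10^8) = 18997.1.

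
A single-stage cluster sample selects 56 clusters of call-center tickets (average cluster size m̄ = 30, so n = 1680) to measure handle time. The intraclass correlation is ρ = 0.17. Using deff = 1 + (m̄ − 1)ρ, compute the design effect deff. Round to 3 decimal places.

5.930

deff = 1 + (30 − 1)·0.17 = 1 + 4.93 = 5.93.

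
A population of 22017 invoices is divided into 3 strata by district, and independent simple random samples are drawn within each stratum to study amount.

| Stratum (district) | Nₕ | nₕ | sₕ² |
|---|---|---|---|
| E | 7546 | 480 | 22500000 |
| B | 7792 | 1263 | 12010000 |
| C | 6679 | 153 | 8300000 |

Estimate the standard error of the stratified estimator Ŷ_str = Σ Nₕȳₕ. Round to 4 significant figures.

Var(Ŷ_str) = Σₕ Nₕ²(1 − fₕ)sₕ²/nₕ.
E: 7546²·(1 − 480/7546)·22500000/480 = 2.4993767 × 10^12.
B: 7792²·(1 − 1263/7792)·12010000/1263 = 4.8376592 × 10^11.
C: 6679²·(1 − 153/6679)·8300000/153 = 2.3645319 × 10^12.
Sum = 5.3476745 × 10^12.
SE = √(5.3476745 × 10^12) = 2.313 × 10^6.

2.313 × 10^6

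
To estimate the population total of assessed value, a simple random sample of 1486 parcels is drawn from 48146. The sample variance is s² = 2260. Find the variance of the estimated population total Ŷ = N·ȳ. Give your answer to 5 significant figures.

Var(Ŷ) = N²·Var(ȳ) = N²·(1 − n/N)·s²/n.
f = 1486/48146 = 0.03086445; Var(ȳ) = 0.96913555·2260/1486 = 1.4739208.
Var(Ŷ) = 48146² · 1.4739208 = 3.4166034 × 10^9.

3.4166 × 10^9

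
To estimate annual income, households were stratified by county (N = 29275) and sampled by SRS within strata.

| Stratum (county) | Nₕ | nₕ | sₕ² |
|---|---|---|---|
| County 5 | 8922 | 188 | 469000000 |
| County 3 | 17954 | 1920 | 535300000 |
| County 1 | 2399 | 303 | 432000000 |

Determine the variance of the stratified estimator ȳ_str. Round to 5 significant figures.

328840

Var(ȳ_str) = Σₕ Wₕ²(1 − fₕ)sₕ²/nₕ with Wₕ = Nₕ/N, N = 29275.
County 5: Wₕ = 0.30476516; term = 0.30476516²·(1 − 0.02107151)·469000000/188 = 226827.96.
County 3: Wₕ = 0.61328779; term = 0.61328779²·(1 − 0.10693996)·535300000/1920 = 93649.466.
County 1: Wₕ = 0.08194705; term = 0.08194705²·(1 − 0.12630263)·432000000/303 = 8365.0557.
Sum = 328842.48.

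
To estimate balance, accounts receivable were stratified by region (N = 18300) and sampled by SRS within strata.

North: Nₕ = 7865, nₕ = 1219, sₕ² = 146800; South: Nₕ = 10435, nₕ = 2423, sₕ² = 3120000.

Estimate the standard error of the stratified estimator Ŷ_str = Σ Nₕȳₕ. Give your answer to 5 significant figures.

337560

Var(Ŷ_str) = Σₕ Nₕ²(1 − fₕ)sₕ²/nₕ.
North: 7865²·(1 − 1219/7865)·146800/1219 = 6.2947924 × 10^9.
South: 10435²·(1 − 2423/10435)·3120000/2423 = 1.0765509 × 10^11.
Sum = 1.1394988 × 10^11.
SE = √(1.1394988 × 10^11) = 337560.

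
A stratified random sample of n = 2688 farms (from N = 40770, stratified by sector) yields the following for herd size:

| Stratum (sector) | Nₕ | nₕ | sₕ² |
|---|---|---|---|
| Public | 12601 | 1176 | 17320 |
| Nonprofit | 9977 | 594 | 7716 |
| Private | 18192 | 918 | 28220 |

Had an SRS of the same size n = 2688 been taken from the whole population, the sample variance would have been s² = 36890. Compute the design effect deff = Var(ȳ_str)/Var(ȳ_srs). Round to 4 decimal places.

Var(ȳ_str) = Σ Wₕ²(1−fₕ)sₕ²/nₕ with Wₕ = Nₕ/40770:
  Public: (12601/40770)²·(1−1176/12601)·17320/1176 = 1.2756172
  Nonprofit: (9977/40770)²·(1−594/9977)·7716/594 = 0.7315871
  Private: (18192/40770)²·(1−918/18192)·28220/918 = 5.8117412
  → Var(ȳ_str) = 7.8189455.
Var(ȳ_srs) = (1 − 2688/40770)·36890/2688 = 12.819126.
deff = 7.8189455 / 12.819126 = 0.6099.

0.6099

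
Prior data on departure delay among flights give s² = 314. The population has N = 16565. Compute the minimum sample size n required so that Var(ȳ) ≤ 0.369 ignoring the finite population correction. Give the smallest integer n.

Without fpc, n₀ = s²/D = 314/0.369 = 850.9485.
Rounding up, n = 851.

851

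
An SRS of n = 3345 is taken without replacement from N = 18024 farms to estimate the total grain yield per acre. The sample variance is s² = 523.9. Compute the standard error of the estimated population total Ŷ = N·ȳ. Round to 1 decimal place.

Var(Ŷ) = N²·Var(ȳ) = N²·(1 − n/N)·s²/n.
f = 3345/18024 = 0.18558589; Var(ȳ) = 0.81441411·523.9/3345 = 0.12755502.
Var(Ŷ) = 18024² · 0.12755502 = 4.1438107 × 10^7.
SE(Ŷ) = √(4.1438107 × 10^7) = 6437.2.

6437.2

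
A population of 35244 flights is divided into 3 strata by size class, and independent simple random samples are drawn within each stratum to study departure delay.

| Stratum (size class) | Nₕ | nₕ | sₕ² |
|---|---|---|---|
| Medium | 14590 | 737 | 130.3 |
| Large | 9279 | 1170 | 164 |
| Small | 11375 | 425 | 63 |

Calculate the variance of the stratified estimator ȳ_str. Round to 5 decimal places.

0.05212

Var(ȳ_str) = Σₕ Wₕ²(1 − fₕ)sₕ²/nₕ with Wₕ = Nₕ/N, N = 35244.
Medium: Wₕ = 0.41397117; term = 0.41397117²·(1 − 0.05051405)·130.3/737 = 0.028767735.
Large: Wₕ = 0.26327886; term = 0.26327886²·(1 − 0.12609117)·164/1170 = 0.0084909459.
Small: Wₕ = 0.32274997; term = 0.32274997²·(1 − 0.03736264)·63/425 = 0.014864379.
Sum = 0.05212306.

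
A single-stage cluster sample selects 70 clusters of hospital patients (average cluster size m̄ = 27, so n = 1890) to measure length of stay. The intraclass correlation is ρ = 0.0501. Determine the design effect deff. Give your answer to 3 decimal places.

2.303

deff = 1 + (27 − 1)·0.0501 = 1 + 1.3026 = 2.3026.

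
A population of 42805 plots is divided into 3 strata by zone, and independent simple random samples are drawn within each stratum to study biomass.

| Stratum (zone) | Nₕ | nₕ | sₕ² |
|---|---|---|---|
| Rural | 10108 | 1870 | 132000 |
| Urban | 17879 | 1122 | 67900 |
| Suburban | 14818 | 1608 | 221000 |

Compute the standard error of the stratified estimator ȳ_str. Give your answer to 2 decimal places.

Var(ȳ_str) = Σₕ Wₕ²(1 − fₕ)sₕ²/nₕ with Wₕ = Nₕ/N, N = 42805.
Rural: Wₕ = 0.23614064; term = 0.23614064²·(1 − 0.18500198)·132000/1870 = 3.2079703.
Urban: Wₕ = 0.41768485; term = 0.41768485²·(1 − 0.06275519)·67900/1122 = 9.8952645.
Suburban: Wₕ = 0.34617451; term = 0.34617451²·(1 − 0.10851667)·221000/1608 = 14.682825.
Sum = 27.78606.
SE = √(27.78606) = 5.27.

5.27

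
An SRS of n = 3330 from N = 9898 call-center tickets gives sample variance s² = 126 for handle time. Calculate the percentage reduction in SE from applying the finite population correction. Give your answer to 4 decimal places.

f = n/N = 3330/9898 = 0.33643160.
SE_no-fpc = √(s²/n) = 0.19451951; SE_fpc = √((1−f)s²/n) = 0.15845502.
Ratio = √(1−f) = 0.81459708. Reduction = 100·(1 − 0.81459708) = 18.5403%.

18.5403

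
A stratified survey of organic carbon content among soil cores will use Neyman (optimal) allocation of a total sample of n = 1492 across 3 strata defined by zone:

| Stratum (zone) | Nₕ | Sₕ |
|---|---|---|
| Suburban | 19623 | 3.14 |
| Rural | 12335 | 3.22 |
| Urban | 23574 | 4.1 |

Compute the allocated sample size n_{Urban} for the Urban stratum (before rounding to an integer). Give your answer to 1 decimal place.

Neyman allocation: nₕ = n·NₕSₕ / Σⱼ NⱼSⱼ.
Σ NⱼSⱼ = 19623·3.14 + 12335·3.22 + 23574·4.1 = 197988.32.
n_{Urban} = 1492·23574·4.1 / 197988.32 = 728.4.

728.4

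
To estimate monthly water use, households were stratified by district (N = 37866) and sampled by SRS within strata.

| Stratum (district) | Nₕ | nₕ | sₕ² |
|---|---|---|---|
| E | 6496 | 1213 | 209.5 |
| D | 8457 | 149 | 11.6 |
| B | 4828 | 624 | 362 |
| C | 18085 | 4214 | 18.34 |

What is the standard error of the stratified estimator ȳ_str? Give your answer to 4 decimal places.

0.1301

Var(ȳ_str) = Σₕ Wₕ²(1 − fₕ)sₕ²/nₕ with Wₕ = Nₕ/N, N = 37866.
E: Wₕ = 0.17155232; term = 0.17155232²·(1 − 0.18673030)·209.5/1213 = 0.0041338146.
D: Wₕ = 0.22334020; term = 0.22334020²·(1 − 0.01761854)·11.6/149 = 0.0038149221.
B: Wₕ = 0.12750224; term = 0.12750224²·(1 − 0.12924606)·362/624 = 0.0082121162.
C: Wₕ = 0.47760524; term = 0.47760524²·(1 − 0.23301078)·18.34/4214 = 7.6143393 × 10^-4.
Sum = 0.016922287.
SE = √(0.016922287) = 0.1301.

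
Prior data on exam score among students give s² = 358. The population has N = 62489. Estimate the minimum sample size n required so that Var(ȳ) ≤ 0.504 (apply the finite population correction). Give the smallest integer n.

703

Without fpc, n₀ = s²/D = 358/0.504 = 710.3175.
With fpc, (1 − n/N)·s²/n ≤ D requires n ≥ n₀/(1 + n₀/N) = 710.3175/(1 + 710.3175/62489) = 702.3340.
Rounding up, n = 703.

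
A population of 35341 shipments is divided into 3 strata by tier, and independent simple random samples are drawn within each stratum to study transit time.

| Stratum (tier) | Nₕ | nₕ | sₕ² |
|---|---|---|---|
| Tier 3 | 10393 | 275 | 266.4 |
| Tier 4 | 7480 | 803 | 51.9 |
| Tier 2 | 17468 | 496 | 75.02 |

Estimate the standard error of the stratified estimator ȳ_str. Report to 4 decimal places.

Var(ȳ_str) = Σₕ Wₕ²(1 − fₕ)sₕ²/nₕ with Wₕ = Nₕ/N, N = 35341.
Tier 3: Wₕ = 0.29407770; term = 0.29407770²·(1 − 0.02646012)·266.4/275 = 0.081560421.
Tier 4: Wₕ = 0.21165219; term = 0.21165219²·(1 − 0.10735294)·51.9/803 = 0.0025845035.
Tier 2: Wₕ = 0.49427011; term = 0.49427011²·(1 − 0.02839478)·75.02/496 = 0.03590161.
Sum = 0.12004653.
SE = √(0.12004653) = 0.3465.

0.3465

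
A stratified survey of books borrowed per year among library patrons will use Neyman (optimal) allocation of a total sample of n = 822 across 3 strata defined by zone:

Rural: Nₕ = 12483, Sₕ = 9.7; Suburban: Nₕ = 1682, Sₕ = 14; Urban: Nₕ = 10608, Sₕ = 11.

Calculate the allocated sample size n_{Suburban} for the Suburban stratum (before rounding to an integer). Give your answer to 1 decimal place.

Neyman allocation: nₕ = n·NₕSₕ / Σⱼ NⱼSⱼ.
Σ NⱼSⱼ = 12483·9.7 + 1682·14 + 10608·11 = 261321.1.
n_{Suburban} = 822·1682·14 / 261321.1 = 74.1.

74.1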